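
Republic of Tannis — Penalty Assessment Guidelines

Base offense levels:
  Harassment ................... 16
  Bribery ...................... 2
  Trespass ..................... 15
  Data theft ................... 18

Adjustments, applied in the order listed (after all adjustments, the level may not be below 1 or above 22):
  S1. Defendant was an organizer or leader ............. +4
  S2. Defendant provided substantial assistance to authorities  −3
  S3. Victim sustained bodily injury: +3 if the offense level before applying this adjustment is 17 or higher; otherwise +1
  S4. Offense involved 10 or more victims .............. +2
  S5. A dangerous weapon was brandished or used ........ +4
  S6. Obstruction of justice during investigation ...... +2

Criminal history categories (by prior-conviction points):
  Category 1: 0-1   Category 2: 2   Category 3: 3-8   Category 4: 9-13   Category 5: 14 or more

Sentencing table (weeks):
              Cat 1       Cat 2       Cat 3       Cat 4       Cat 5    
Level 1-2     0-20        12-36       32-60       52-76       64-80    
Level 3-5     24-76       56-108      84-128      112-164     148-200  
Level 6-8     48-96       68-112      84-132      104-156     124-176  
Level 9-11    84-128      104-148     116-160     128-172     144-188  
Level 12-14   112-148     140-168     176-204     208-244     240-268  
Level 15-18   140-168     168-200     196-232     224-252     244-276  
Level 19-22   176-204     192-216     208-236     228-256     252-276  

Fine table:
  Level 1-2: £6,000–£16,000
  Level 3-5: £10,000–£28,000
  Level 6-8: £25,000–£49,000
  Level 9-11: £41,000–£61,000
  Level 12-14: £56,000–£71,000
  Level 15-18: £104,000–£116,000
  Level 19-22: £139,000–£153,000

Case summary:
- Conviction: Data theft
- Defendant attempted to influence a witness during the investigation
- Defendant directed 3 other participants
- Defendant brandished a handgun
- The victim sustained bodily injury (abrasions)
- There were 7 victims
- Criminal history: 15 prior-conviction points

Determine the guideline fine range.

Base offense level for data theft: 18.
S1 applies: 18 + 4 = 22.
S2 does not apply.
S3 applies (level before this adjustment is 22 ≥ 17, so +3): 22 + 3 = 25.
S5 applies: 25 + 4 = 29.
S6 applies: 29 + 2 = 31.
Level 31 exceeds the maximum of 22; capped at 22.
Final offense level: 22.
Level 22 falls in the 19-22 band.
Fine table: Level 19-22 → £139,000–£153,000.

£139,000–£153,000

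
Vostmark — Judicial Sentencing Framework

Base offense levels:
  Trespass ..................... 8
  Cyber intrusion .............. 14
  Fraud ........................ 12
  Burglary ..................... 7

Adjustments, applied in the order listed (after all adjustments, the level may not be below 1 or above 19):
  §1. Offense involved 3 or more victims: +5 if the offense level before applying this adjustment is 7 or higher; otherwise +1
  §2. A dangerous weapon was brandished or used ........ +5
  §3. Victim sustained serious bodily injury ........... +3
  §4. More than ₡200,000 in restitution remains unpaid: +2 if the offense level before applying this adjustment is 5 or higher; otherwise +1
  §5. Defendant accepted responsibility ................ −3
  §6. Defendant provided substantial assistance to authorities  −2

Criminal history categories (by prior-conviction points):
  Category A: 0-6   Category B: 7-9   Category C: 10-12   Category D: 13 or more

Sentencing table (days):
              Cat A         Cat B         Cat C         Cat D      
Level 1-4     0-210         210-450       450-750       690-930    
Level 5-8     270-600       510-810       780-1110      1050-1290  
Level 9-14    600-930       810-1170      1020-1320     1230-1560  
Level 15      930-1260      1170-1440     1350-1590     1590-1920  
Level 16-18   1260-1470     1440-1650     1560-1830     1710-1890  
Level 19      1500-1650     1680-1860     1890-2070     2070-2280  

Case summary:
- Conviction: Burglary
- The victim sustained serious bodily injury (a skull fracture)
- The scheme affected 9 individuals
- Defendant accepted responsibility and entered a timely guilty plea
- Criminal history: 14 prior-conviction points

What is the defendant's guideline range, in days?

Base offense level for burglary: 7.
§1 applies (level before this adjustment is 7 ≥ 7, so +5): 7 + 5 = 12.
§3 applies: 12 + 3 = 15.
§5 applies: 15 − 3 = 12.
§6 does not apply.
Final offense level: 12.
Criminal history: 14 prior points → Category D (13+).
Level 12 falls in the 9-14 band.
Grid: Level 9-14 × Category D = 1230-1560 days.

1230-1560 days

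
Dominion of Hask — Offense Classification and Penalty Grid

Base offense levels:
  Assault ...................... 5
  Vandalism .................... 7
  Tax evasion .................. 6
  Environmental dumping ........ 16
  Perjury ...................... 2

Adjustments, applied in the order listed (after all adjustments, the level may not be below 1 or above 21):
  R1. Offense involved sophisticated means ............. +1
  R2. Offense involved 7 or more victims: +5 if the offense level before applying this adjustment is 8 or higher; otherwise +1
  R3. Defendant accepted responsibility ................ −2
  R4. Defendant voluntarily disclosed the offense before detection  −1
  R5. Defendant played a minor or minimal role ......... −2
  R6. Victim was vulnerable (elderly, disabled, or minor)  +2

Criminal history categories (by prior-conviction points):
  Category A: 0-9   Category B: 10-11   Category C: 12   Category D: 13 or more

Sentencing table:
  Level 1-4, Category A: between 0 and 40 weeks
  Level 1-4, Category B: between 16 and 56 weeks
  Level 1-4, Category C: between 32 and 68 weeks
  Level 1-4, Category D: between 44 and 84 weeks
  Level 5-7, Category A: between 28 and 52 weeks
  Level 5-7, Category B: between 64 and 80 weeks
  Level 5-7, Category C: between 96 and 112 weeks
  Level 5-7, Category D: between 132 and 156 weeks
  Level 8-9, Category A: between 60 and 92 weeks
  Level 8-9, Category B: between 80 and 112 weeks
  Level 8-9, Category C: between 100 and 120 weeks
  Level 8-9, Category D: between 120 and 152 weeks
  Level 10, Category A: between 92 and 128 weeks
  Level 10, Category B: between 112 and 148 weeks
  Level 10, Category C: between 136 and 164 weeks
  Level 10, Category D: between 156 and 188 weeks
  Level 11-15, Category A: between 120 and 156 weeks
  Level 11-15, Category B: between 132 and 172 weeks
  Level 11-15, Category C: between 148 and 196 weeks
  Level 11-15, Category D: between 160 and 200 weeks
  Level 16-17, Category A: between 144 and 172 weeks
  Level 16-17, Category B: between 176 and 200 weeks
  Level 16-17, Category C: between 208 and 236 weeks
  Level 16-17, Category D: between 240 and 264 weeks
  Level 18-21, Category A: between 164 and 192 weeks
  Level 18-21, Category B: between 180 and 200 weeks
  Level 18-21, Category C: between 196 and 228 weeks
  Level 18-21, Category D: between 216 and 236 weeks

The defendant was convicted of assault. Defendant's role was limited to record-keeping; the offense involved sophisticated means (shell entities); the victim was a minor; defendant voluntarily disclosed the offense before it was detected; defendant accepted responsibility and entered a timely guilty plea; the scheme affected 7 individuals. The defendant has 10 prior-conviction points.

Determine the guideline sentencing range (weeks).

Base offense level for assault: 5.
R1 applies: 5 + 1 = 6.
R2 applies (level before this adjustment is 6 < 8, so +1): 6 + 1 = 7.
R3 applies: 7 − 2 = 5.
R4 applies: 5 − 1 = 4.
R5 applies: 4 − 2 = 2.
R6 applies: 2 + 2 = 4.
Final offense level: 4.
Criminal history: 10 prior points → Category B (10-11).
Level 4 falls in the 1-4 band.
Grid: Level 1-4 × Category B = 16-56 weeks.

16-56 weeks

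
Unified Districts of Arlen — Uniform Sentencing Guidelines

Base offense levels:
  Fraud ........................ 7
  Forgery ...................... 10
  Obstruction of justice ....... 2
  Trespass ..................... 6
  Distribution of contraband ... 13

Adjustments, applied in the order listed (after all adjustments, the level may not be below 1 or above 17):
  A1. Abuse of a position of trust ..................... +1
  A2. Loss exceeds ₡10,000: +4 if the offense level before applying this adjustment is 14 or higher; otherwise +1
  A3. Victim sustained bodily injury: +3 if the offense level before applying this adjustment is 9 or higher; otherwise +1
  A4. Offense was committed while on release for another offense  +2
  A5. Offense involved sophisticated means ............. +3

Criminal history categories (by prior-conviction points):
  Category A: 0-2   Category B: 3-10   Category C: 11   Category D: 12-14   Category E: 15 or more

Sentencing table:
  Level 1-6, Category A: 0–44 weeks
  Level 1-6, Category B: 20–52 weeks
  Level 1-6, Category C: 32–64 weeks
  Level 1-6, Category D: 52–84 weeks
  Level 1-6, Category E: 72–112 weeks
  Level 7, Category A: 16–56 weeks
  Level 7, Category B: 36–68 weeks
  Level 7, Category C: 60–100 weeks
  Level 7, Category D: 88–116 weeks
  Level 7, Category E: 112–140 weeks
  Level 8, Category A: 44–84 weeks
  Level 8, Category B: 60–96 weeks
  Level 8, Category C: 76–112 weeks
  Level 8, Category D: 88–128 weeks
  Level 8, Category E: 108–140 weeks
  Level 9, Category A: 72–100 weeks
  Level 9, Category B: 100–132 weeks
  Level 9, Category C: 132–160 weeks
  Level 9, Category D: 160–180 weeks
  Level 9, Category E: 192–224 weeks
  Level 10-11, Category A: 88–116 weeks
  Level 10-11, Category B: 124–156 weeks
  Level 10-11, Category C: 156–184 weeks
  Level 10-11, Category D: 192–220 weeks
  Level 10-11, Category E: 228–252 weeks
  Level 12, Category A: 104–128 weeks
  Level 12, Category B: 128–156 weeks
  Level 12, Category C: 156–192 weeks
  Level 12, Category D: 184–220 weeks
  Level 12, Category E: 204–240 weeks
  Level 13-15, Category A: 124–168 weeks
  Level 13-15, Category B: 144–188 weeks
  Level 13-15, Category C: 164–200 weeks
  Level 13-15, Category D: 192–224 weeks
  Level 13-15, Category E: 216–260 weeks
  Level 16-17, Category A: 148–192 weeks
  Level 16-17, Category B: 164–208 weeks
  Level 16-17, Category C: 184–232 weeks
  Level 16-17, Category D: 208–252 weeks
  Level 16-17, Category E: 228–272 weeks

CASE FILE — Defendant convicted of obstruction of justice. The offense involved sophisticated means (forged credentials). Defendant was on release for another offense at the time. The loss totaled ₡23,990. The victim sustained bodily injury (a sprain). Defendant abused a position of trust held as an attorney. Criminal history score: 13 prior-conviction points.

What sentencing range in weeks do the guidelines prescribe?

192-220 weeks

Base offense level for obstruction of justice: 2.
A1 applies: 2 + 1 = 3.
A2 applies (level before this adjustment is 3 < 14, so +1): 3 + 1 = 4.
A3 applies (level before this adjustment is 4 < 9, so +1): 4 + 1 = 5.
A4 applies: 5 + 2 = 7.
A5 applies: 7 + 3 = 10.
Final offense level: 10.
Criminal history: 13 prior points → Category D (12-14).
Level 10 falls in the 10-11 band.
Grid: Level 10-11 × Category D = 192-220 weeks.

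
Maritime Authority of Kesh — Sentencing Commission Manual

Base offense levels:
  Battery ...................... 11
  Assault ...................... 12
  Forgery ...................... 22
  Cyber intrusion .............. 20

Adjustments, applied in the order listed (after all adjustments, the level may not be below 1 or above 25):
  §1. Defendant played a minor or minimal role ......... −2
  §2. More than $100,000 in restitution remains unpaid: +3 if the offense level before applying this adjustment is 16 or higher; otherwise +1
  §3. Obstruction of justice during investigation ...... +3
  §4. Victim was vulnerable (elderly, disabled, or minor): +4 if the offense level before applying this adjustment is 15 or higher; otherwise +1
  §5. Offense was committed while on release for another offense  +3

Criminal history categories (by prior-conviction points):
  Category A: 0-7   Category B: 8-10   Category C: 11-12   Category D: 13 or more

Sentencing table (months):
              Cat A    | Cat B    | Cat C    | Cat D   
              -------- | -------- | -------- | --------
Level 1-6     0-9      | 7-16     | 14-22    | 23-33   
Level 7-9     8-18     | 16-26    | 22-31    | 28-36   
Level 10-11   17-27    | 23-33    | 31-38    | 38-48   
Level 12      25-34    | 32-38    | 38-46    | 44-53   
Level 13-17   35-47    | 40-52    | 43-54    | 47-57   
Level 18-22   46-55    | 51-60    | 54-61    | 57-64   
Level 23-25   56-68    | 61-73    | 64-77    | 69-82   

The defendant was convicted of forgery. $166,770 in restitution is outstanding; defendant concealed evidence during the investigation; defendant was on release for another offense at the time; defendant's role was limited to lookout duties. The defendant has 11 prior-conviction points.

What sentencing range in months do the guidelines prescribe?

64-77 months

Base offense level for forgery: 22.
§1 applies: 22 − 2 = 20.
§2 applies (level before this adjustment is 20 ≥ 16, so +3): 20 + 3 = 23.
§3 applies: 23 + 3 = 26.
§5 applies: 26 + 3 = 29.
Level 29 exceeds the maximum of 25; capped at 25.
Final offense level: 25.
Criminal history: 11 prior points → Category C (11-12).
Level 25 falls in the 23-25 band.
Grid: Level 23-25 × Category C = 64-77 months.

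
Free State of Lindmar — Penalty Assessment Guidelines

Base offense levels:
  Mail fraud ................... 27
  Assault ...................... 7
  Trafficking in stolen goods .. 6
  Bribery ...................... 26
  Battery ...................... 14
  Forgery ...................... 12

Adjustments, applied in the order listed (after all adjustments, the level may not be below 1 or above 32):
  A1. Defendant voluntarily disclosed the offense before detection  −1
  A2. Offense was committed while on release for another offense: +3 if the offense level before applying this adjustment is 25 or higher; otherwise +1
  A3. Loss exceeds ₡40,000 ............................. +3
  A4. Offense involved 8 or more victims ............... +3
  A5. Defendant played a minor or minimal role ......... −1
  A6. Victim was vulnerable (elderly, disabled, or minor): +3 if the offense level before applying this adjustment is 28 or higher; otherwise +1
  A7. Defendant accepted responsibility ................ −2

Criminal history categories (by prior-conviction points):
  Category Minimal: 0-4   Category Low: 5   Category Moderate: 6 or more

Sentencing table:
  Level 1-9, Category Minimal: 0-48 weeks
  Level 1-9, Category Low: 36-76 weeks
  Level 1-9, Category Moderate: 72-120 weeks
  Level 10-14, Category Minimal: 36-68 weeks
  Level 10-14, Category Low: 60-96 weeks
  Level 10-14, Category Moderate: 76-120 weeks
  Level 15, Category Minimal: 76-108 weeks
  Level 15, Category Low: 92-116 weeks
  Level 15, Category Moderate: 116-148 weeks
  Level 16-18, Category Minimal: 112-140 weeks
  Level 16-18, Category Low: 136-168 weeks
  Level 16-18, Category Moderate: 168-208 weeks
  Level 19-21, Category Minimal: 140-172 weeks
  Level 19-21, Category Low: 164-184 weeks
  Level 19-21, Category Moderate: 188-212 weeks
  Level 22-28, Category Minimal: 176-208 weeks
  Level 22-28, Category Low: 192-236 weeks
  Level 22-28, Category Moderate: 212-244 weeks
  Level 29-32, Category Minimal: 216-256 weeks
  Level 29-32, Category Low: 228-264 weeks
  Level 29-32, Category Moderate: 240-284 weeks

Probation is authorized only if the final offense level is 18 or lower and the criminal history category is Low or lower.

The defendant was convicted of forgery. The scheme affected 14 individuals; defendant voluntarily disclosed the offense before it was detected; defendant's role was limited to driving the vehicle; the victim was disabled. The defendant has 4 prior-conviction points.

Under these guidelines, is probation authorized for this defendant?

Base offense level for forgery: 12.
A1 applies: 12 − 1 = 11.
A3 does not apply.
A4 applies: 11 + 3 = 14.
A5 applies: 14 − 1 = 13.
A6 applies (level before this adjustment is 13 < 28, so +1): 13 + 1 = 14.
Final offense level: 14.
Criminal history: 4 prior points → Category Minimal (0-4).
Level 14 falls in the 10-14 band.
Grid: Level 10-14 × Category Minimal = 36-68 weeks.
Probation check: level 14 ≤ 18 and category Minimal ≤ Low → eligible.

Yes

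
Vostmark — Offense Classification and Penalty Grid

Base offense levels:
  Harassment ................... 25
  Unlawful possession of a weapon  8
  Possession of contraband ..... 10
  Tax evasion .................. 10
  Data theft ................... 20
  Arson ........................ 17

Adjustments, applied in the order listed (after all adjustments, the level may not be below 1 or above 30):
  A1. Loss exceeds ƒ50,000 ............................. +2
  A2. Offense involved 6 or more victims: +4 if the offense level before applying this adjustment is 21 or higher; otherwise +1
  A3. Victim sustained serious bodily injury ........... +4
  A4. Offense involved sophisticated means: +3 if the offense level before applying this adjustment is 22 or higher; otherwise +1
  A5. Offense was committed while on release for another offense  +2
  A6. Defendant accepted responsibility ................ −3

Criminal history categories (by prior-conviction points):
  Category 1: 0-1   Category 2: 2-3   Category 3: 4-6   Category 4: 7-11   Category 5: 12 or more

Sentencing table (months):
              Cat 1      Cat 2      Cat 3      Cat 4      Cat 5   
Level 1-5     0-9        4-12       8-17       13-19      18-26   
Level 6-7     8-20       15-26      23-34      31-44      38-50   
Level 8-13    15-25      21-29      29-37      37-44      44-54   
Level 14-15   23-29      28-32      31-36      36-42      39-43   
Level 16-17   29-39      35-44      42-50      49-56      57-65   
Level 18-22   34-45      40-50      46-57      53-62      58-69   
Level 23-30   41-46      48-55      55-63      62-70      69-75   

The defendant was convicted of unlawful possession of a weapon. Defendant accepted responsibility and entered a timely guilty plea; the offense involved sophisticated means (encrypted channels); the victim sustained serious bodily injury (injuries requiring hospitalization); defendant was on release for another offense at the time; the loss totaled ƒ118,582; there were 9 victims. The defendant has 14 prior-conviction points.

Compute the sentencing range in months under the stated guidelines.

Base offense level for unlawful possession of a weapon: 8.
A1 applies: 8 + 2 = 10.
A2 applies (level before this adjustment is 10 < 21, so +1): 10 + 1 = 11.
A3 applies: 11 + 4 = 15.
A4 applies (level before this adjustment is 15 < 22, so +1): 15 + 1 = 16.
A5 applies: 16 + 2 = 18.
A6 applies: 18 − 3 = 15.
Final offense level: 15.
Criminal history: 14 prior points → Category 5 (12+).
Level 15 falls in the 14-15 band.
Grid: Level 14-15 × Category 5 = 39-43 months.

39-43 months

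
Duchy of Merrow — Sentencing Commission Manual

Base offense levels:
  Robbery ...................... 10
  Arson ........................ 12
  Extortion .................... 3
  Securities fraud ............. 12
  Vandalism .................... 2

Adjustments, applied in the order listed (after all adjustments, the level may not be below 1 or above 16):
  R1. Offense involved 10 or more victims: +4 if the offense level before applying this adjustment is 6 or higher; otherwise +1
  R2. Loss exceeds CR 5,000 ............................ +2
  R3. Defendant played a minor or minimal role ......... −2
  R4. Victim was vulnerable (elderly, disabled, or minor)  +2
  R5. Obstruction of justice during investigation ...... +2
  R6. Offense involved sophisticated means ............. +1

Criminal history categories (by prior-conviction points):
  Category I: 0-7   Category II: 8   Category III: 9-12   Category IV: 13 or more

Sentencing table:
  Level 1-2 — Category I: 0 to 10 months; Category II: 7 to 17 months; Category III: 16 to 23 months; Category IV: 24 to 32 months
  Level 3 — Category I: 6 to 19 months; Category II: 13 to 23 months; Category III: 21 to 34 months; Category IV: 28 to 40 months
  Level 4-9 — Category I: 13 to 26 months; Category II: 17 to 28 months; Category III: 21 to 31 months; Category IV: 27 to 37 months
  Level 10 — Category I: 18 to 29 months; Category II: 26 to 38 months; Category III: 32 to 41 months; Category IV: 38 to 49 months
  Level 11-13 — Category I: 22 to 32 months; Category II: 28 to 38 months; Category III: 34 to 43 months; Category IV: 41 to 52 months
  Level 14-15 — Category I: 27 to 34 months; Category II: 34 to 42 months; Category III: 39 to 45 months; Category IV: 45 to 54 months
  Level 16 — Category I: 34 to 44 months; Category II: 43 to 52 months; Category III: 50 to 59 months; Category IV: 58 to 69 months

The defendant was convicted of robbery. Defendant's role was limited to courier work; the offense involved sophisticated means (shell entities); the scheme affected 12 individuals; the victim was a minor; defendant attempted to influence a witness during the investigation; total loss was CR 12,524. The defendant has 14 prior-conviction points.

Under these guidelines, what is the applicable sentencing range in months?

Base offense level for robbery: 10.
R1 applies (level before this adjustment is 10 ≥ 6, so +4): 10 + 4 = 14.
R2 applies: 14 + 2 = 16.
R3 applies: 16 − 2 = 14.
R4 applies: 14 + 2 = 16.
R5 applies: 16 + 2 = 18.
R6 applies: 18 + 1 = 19.
Level 19 exceeds the maximum of 16; capped at 16.
Final offense level: 16.
Criminal history: 14 prior points → Category IV (13+).
Level 16 falls in the 16 band.
Grid: Level 16 × Category IV = 58-69 months.

58-69 months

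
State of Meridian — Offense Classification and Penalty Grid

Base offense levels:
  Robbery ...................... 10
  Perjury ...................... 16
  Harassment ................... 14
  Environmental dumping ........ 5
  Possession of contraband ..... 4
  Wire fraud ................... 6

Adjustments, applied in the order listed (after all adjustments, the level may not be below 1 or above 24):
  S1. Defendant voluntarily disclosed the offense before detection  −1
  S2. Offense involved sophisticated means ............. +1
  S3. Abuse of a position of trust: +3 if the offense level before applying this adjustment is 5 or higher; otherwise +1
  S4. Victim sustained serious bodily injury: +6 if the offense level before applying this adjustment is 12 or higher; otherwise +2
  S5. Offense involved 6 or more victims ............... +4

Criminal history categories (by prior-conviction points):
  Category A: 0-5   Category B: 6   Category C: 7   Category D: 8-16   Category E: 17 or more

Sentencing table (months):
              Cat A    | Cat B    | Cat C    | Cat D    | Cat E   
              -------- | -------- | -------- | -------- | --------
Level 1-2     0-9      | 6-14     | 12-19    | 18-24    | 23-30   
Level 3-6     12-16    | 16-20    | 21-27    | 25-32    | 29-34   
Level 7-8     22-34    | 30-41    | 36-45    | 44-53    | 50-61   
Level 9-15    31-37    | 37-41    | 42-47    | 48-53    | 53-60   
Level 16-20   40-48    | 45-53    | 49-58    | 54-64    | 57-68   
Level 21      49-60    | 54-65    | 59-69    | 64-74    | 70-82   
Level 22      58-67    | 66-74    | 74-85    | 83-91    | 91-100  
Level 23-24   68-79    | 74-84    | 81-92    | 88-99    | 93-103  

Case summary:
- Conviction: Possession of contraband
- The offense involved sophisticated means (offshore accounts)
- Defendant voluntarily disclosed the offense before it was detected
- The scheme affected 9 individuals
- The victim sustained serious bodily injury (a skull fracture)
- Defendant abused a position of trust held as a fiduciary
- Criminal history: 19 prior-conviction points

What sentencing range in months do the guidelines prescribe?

53-60 months

Base offense level for possession of contraband: 4.
S1 applies: 4 − 1 = 3.
S2 applies: 3 + 1 = 4.
S3 applies (level before this adjustment is 4 < 5, so +1): 4 + 1 = 5.
S4 applies (level before this adjustment is 5 < 12, so +2): 5 + 2 = 7.
S5 applies: 7 + 4 = 11.
Final offense level: 11.
Criminal history: 19 prior points → Category E (17+).
Level 11 falls in the 9-15 band.
Grid: Level 9-15 × Category E = 53-60 months.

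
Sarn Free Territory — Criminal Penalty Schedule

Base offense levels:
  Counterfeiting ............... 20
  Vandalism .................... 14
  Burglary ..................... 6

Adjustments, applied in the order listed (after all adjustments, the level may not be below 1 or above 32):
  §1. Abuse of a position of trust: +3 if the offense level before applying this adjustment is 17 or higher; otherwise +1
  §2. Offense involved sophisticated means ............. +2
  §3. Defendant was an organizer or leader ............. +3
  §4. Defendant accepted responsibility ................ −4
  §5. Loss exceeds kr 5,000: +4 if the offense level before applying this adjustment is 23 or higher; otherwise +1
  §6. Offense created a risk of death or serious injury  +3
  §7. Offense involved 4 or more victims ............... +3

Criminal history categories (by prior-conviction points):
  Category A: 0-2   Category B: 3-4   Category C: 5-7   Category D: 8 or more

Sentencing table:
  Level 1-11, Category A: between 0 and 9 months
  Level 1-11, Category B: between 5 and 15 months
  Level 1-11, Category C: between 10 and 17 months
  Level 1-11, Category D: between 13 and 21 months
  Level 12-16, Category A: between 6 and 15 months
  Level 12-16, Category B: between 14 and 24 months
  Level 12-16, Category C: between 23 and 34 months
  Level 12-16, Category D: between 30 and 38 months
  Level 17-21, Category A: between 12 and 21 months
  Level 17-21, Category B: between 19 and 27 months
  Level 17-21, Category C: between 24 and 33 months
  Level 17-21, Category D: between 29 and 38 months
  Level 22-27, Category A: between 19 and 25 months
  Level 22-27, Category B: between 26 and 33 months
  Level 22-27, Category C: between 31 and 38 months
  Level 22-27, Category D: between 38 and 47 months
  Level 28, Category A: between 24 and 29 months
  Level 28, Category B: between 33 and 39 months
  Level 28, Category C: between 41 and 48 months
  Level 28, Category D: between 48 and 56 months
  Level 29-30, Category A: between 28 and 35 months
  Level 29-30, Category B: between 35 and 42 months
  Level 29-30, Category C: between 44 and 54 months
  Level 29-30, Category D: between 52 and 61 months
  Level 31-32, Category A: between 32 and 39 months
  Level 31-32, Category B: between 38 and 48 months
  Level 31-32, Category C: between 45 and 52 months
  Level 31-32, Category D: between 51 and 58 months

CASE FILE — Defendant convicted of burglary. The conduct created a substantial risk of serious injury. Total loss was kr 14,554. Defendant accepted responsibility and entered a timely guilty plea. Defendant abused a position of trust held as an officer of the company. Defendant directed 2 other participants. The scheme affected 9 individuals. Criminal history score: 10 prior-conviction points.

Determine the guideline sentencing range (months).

Base offense level for burglary: 6.
§1 applies (level before this adjustment is 6 < 17, so +1): 6 + 1 = 7.
§3 applies: 7 + 3 = 10.
§4 applies: 10 − 4 = 6.
§5 applies (level before this adjustment is 6 < 23, so +1): 6 + 1 = 7.
§6 applies: 7 + 3 = 10.
§7 applies: 10 + 3 = 13.
Final offense level: 13.
Criminal history: 10 prior points → Category D (8+).
Level 13 falls in the 12-16 band.
Grid: Level 12-16 × Category D = 30-38 months.

30-38 months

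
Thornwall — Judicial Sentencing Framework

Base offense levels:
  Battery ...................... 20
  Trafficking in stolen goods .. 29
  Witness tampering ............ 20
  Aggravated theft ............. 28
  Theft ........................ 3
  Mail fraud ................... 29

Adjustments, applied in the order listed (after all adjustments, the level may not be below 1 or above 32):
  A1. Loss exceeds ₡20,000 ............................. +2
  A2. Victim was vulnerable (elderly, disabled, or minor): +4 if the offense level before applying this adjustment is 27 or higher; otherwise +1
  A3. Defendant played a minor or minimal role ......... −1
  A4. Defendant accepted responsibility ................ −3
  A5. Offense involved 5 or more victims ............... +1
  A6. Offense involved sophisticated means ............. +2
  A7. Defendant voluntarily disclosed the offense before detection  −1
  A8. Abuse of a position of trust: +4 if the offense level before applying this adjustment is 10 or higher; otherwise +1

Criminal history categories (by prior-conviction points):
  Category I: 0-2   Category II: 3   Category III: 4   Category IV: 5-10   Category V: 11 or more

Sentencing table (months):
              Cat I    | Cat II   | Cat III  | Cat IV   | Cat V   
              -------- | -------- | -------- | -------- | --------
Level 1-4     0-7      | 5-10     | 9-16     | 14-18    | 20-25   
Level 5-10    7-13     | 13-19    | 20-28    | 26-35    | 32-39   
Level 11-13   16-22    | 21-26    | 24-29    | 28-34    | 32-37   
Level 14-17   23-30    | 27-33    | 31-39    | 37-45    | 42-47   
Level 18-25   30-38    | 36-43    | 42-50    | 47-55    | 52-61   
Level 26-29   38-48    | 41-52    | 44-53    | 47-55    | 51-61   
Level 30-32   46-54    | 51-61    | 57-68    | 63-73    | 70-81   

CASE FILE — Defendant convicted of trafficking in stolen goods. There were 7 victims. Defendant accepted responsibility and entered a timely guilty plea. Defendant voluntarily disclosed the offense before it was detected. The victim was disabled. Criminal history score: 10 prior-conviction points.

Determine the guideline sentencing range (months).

63-73 months

Base offense level for trafficking in stolen goods: 29.
A2 applies (level before this adjustment is 29 ≥ 27, so +4): 29 + 4 = 33.
A3 does not apply.
A4 applies: 33 − 3 = 30.
A5 applies: 30 + 1 = 31.
A6 does not apply.
A7 applies: 31 − 1 = 30.
A8 does not apply.
Final offense level: 30.
Criminal history: 10 prior points → Category IV (5-10).
Level 30 falls in the 30-32 band.
Grid: Level 30-32 × Category IV = 63-73 months.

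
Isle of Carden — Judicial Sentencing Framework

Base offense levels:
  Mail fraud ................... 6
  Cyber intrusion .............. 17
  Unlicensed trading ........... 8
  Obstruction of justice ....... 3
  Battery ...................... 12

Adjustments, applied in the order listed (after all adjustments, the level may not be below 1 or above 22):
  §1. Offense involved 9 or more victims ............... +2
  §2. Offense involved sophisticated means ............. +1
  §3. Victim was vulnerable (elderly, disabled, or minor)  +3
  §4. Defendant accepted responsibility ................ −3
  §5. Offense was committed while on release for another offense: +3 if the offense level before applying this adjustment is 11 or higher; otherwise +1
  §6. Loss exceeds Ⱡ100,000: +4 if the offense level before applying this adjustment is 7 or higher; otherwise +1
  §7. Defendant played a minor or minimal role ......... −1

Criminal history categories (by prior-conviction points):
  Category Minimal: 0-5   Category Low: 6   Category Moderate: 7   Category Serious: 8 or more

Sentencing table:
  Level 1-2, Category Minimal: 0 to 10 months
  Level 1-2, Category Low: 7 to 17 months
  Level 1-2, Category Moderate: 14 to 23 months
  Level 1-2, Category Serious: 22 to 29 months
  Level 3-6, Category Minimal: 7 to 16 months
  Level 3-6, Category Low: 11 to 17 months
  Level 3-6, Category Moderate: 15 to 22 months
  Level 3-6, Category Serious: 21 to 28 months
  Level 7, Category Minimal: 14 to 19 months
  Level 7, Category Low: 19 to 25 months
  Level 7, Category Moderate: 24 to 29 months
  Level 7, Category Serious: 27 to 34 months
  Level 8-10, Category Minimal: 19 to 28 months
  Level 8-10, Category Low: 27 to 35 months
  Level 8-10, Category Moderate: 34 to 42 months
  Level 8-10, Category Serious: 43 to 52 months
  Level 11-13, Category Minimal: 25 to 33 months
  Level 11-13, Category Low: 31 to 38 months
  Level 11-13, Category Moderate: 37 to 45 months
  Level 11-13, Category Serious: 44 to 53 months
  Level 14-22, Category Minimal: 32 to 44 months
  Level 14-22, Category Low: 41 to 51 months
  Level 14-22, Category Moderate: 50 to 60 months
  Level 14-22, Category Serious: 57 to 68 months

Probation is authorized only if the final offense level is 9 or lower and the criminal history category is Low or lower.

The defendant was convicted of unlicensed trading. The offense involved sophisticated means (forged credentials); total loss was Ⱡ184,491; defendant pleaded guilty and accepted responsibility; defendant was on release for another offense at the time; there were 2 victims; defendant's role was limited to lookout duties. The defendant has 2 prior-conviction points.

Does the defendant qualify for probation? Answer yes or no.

Base offense level for unlicensed trading: 8.
§2 applies: 8 + 1 = 9.
§3 does not apply.
§4 applies: 9 − 3 = 6.
§5 applies (level before this adjustment is 6 < 11, so +1): 6 + 1 = 7.
§6 applies (level before this adjustment is 7 ≥ 7, so +4): 7 + 4 = 11.
§7 applies: 11 − 1 = 10.
Final offense level: 10.
Criminal history: 2 prior points → Category Minimal (0-5).
Level 10 falls in the 8-10 band.
Grid: Level 8-10 × Category Minimal = 19-28 months.
Probation check: level 10 > 9 and category Minimal ≤ Low → not eligible.

No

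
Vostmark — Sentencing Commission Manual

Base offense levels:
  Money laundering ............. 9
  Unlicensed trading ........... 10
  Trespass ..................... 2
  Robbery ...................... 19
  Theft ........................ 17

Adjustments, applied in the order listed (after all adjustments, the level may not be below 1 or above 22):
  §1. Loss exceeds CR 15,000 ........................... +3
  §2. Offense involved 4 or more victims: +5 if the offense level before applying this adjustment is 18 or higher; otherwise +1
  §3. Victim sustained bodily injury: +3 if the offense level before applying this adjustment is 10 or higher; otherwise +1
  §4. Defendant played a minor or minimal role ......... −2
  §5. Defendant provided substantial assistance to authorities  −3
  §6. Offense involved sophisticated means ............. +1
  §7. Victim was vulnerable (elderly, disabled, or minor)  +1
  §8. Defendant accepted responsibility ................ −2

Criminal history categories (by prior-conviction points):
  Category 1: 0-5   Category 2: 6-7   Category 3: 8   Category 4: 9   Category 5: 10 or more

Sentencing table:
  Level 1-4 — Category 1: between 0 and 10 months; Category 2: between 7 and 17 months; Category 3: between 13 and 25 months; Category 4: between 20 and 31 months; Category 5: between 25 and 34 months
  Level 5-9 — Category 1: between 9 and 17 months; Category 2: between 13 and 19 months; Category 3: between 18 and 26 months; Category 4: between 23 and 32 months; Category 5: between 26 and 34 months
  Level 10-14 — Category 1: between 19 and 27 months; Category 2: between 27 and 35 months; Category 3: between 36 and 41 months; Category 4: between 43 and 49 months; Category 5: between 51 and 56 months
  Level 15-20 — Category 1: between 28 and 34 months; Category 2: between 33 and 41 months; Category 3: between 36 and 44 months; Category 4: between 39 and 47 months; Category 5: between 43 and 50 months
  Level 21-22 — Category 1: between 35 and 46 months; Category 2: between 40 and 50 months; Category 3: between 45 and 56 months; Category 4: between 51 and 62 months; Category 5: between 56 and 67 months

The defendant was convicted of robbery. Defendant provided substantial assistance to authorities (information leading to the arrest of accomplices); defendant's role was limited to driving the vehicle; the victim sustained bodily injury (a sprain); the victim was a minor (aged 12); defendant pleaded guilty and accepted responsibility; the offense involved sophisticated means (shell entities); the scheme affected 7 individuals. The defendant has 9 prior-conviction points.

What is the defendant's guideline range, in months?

51-62 months

Base offense level for robbery: 19.
§2 applies (level before this adjustment is 19 ≥ 18, so +5): 19 + 5 = 24.
§3 applies (level before this adjustment is 24 ≥ 10, so +3): 24 + 3 = 27.
§4 applies: 27 − 2 = 25.
§5 applies: 25 − 3 = 22.
§6 applies: 22 + 1 = 23.
§7 applies: 23 + 1 = 24.
§8 applies: 24 − 2 = 22.
Final offense level: 22.
Criminal history: 9 prior points → Category 4 (9).
Level 22 falls in the 21-22 band.
Grid: Level 21-22 × Category 4 = 51-62 months.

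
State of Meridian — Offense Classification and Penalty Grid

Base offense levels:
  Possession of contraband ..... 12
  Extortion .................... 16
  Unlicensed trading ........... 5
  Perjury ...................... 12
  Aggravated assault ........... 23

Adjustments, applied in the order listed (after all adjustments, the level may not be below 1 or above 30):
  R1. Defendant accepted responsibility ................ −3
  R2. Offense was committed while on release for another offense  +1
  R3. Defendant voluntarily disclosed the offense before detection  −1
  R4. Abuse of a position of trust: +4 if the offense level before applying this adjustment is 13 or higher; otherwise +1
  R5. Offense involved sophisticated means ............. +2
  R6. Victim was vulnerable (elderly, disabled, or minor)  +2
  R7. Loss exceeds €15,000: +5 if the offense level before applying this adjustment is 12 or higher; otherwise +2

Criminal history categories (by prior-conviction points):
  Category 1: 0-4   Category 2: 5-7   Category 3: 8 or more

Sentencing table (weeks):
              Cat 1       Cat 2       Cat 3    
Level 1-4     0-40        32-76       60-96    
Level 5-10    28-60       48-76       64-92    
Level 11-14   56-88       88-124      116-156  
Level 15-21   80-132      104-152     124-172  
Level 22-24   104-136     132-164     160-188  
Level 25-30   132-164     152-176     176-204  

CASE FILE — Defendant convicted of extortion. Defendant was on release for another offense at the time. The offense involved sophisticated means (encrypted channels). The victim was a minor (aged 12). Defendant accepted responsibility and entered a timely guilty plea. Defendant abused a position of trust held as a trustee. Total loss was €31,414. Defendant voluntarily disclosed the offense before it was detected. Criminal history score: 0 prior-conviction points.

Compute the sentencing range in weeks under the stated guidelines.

Base offense level for extortion: 16.
R1 applies: 16 − 3 = 13.
R2 applies: 13 + 1 = 14.
R3 applies: 14 − 1 = 13.
R4 applies (level before this adjustment is 13 ≥ 13, so +4): 13 + 4 = 17.
R5 applies: 17 + 2 = 19.
R6 applies: 19 + 2 = 21.
R7 applies (level before this adjustment is 21 ≥ 12, so +5): 21 + 5 = 26.
Final offense level: 26.
Criminal history: 0 prior points → Category 1 (0-4).
Level 26 falls in the 25-30 band.
Grid: Level 25-30 × Category 1 = 132-164 weeks.

132-164 weeks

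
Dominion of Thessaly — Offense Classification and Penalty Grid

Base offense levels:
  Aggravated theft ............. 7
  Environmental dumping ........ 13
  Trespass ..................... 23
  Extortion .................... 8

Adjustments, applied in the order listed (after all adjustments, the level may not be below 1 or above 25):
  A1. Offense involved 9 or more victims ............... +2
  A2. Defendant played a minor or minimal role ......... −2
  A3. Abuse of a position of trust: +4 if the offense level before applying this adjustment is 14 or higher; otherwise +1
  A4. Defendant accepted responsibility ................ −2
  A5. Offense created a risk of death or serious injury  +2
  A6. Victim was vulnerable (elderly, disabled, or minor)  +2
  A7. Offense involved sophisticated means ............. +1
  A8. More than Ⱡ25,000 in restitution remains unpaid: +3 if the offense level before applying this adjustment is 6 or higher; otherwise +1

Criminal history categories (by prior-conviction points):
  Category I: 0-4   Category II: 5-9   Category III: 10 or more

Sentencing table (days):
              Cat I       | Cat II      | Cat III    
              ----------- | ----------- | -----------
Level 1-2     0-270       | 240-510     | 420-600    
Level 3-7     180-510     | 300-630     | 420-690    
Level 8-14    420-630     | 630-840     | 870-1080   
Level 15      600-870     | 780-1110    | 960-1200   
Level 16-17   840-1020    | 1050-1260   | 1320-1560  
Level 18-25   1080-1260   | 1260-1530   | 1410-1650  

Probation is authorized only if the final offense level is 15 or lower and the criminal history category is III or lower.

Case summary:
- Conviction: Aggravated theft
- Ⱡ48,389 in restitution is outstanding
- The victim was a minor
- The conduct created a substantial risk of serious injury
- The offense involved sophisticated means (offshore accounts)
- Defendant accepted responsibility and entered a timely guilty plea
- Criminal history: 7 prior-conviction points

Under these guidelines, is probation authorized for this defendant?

Yes

Base offense level for aggravated theft: 7.
A1 does not apply.
A2 does not apply.
A4 applies: 7 − 2 = 5.
A5 applies: 5 + 2 = 7.
A6 applies: 7 + 2 = 9.
A7 applies: 9 + 1 = 10.
A8 applies (level before this adjustment is 10 ≥ 6, so +3): 10 + 3 = 13.
Final offense level: 13.
Criminal history: 7 prior points → Category II (5-9).
Level 13 falls in the 8-14 band.
Grid: Level 8-14 × Category II = 630-840 days.
Probation check: level 13 ≤ 15 and category II ≤ III → eligible.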